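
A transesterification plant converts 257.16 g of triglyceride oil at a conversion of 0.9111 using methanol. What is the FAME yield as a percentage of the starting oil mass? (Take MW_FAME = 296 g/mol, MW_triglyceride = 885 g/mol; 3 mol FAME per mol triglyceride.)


m_FAME = oil * conv * (3 * 296 / 885) = oil * conv * (888/885)
= 257.16 * 0.9111 * 888 / 885
= 235.0927 g
Y = m_FAME / oil * 100 = conv * (888/885) * 100
= 0.9111 * 888 / 885 * 100
= 91.42%

91.42%


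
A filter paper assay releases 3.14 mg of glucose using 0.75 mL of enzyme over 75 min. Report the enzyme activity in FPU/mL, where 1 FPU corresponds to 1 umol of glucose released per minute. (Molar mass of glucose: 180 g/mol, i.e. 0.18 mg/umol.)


Activity = glucose_mg / (0.18 mg/umol * V_mL * t_min)
= 3.14 / (0.18 * 0.75 * 75)
= 0.3101 FPU/mL

0.3101 FPU/mL


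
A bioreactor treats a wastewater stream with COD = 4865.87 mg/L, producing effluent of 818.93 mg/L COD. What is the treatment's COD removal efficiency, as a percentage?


eta = (COD_in - COD_out) / COD_in * 100
= (4865.87 - 818.93) / 4865.87 * 100
= 83.1699%

83.1699%


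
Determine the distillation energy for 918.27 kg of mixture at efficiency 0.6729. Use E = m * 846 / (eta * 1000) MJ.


E = m * 846 / (eta * 1000)
= 918.27 * 846 / (0.6729 * 1000)
= 1154.4901 MJ

1154.4901 MJ


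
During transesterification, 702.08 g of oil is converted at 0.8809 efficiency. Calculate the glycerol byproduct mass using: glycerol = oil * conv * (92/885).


glycerol = oil * conv * (92/885)
= 702.08 * 0.8809 * 92 / 885
= 64.2921 g

64.2921 g


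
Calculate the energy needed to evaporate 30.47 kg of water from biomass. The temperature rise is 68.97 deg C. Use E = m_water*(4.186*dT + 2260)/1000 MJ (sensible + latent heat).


E = m_water * (4.186 * dT + 2260) / 1000
= 30.47 * (4.186 * 68.97 + 2260) / 1000
= 77.6591 MJ

77.6591 MJ


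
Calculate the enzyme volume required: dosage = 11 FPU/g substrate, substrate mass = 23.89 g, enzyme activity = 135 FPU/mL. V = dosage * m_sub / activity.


V = dosage * m_sub / activity
V = 11 * 23.89 / 135
V = 1.9466 mL

1.9466 mL


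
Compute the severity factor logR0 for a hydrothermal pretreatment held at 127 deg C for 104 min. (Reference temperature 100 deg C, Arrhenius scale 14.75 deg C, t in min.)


logR0 = log10(t * exp((T - 100) / 14.75))
= log10(104 * exp((127 - 100) / 14.75))
= 2.8120

2.8120


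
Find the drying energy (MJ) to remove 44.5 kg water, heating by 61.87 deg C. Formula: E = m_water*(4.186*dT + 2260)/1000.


E = m_water * (4.186 * dT + 2260) / 1000
= 44.5 * (4.186 * 61.87 + 2260) / 1000
= 112.0950 MJ

112.0950 MJ


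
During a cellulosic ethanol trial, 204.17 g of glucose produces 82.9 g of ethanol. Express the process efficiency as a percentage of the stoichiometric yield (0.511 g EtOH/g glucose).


Fermentation efficiency = (actual / (0.511 * glucose)) * 100
= (82.9 / (0.511 * 204.17)) * 100
= 79.4587%

79.4587%


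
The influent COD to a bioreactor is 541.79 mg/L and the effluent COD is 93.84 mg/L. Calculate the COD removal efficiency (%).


eta = (COD_in - COD_out) / COD_in * 100
= (541.79 - 93.84) / 541.79 * 100
= 82.6796%

82.6796%


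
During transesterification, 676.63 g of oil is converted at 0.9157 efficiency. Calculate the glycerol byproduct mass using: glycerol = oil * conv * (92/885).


glycerol = oil * conv * (92/885)
= 676.63 * 0.9157 * 92 / 885
= 64.4094 g

64.4094 g


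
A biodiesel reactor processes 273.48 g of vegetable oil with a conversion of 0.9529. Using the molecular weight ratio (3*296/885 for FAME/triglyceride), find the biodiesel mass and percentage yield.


m_FAME = oil * conv * (3 * 296 / 885) = oil * conv * (888/885)
= 273.48 * 0.9529 * 888 / 885
= 261.4825 g
Y = m_FAME / oil * 100 = conv * (888/885) * 100
= 0.9529 * 888 / 885 * 100
= 95.61%

261.4825 g FAME; Y = 95.61%


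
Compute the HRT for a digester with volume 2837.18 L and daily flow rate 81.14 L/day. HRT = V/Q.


HRT = V / Q
= 2837.18 / 81.14
= 34.9665 days

34.9665 days


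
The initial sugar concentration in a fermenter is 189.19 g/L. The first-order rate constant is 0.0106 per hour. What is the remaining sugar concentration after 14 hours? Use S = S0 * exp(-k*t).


S = S0 * exp(-k * t)
S = 189.19 * exp(-0.0106 * 14)
S = 163.0981 g/L

163.0981 g/L


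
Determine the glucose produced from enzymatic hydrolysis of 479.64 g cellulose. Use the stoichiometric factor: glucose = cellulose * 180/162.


glucose = cellulose * 180/162
= 479.64 * 180/162
= 532.9333 g

532.9333 g


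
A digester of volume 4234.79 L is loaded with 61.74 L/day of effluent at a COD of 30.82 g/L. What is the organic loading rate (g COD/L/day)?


OLR = Q * S / V
= 61.74 * 30.82 / 4234.79
= 0.4493 g/L/day

0.4493 g/L/day


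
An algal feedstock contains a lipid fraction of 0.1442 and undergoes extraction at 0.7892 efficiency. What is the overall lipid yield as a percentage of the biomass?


Y = lipid_content * extraction_eff * 100
= 0.1442 * 0.7892 * 100
= 11.3803%

11.3803%


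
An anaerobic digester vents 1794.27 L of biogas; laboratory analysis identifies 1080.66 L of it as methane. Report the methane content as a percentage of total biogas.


CH4% = V_CH4 / V_total * 100
= 1080.66 / 1794.27 * 100
= 60.2284%

60.2284%


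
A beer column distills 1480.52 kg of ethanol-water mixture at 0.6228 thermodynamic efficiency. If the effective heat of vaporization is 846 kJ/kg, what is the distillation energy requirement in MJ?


E = m * 846 / (eta * 1000)
= 1480.52 * 846 / (0.6228 * 1000)
= 2011.1110 MJ

2011.1110 MJ


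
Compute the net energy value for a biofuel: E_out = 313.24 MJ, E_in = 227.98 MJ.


NEV = E_out - E_in
= 313.24 - 227.98
= 85.2600 MJ

85.2600 MJ


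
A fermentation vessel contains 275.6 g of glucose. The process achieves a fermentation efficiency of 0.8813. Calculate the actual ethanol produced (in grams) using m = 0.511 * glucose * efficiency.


Actual ethanol: m = 0.511 * 275.6 * 0.8813
m = 124.1149 g

124.1149 g


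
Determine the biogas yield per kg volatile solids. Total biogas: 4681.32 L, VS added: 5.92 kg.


Y = V / VS
= 4681.32 / 5.92
= 790.7635 L/kg VS

790.7635 L/kg VS


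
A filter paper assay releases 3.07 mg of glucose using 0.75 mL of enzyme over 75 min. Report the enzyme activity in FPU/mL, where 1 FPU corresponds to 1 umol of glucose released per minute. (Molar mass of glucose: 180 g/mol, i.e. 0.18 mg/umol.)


Activity = glucose_mg / (0.18 mg/umol * V_mL * t_min)
= 3.07 / (0.18 * 0.75 * 75)
= 0.3032 FPU/mL

0.3032 FPU/mL


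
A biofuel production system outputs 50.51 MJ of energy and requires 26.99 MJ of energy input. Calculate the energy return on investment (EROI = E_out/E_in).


EROI = E_out / E_in
= 50.51 / 26.99
= 1.8714

1.8714


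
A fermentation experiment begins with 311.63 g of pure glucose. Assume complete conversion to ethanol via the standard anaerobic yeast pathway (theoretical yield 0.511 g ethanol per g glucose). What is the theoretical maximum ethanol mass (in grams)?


Theoretical ethanol yield: m_EtOH = 0.511 * m_glucose
m_EtOH = 0.511 * 311.63 = 159.2429 g

159.2429 g


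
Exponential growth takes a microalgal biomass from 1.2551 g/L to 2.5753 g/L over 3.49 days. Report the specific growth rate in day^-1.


mu = ln(X2/X1) / dt
= ln(2.5753/1.2551) / 3.49
= 0.2059 per day

0.2059 per day


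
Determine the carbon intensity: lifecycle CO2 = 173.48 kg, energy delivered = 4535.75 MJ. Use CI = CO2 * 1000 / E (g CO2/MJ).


CI = CO2 * 1000 / E
= 173.48 * 1000 / 4535.75
= 38.2473 g CO2/MJ

38.2473 g CO2/MJ


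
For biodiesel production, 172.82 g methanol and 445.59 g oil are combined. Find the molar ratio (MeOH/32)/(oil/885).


Molar ratio = n_MeOH / n_oil = (MeOH/32) / (oil/885) = (MeOH * 885) / (32 * oil)
= (172.82 * 885) / (32 * 445.59)
= 10.7263

10.7263


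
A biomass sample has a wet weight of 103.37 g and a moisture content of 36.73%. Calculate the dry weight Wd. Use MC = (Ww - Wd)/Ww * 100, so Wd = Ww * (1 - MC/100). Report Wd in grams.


Wd = Ww * (1 - MC/100)
= 103.37 * (1 - 36.73/100)
= 65.4022 g

65.4022 g


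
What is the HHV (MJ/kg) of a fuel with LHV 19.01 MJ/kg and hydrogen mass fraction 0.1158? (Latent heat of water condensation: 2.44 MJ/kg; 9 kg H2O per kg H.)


HHV = LHV + H_frac * 9 * 2.44
= 19.01 + 0.1158 * 9 * 2.44
= 21.5530 MJ/kg

21.5530 MJ/kg


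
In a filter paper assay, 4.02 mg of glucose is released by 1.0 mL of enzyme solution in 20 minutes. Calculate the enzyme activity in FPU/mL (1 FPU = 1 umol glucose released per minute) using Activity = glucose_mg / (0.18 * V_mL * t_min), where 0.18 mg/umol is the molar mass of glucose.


Activity = glucose_mg / (0.18 mg/umol * V_mL * t_min)
= 4.02 / (0.18 * 1.0 * 20)
= 1.1167 FPU/mL

1.1167 FPU/mL


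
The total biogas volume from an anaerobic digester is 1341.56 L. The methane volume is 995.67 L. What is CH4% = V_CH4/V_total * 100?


CH4% = V_CH4 / V_total * 100
= 995.67 / 1341.56 * 100
= 74.2173%

74.2173%


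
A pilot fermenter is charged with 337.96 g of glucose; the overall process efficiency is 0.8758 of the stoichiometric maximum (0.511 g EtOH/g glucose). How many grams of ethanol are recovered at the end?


Actual ethanol: m = 0.511 * 337.96 * 0.8758
m = 151.2485 g

151.2485 g


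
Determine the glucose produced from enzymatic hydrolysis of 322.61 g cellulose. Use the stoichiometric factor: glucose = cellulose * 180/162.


glucose = cellulose * 180/162
= 322.61 * 180/162
= 358.4556 g

358.4556 g


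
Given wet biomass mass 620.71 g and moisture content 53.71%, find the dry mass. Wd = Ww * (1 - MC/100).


Wd = Ww * (1 - MC/100)
= 620.71 * (1 - 53.71/100)
= 287.3267 g

287.3267 g


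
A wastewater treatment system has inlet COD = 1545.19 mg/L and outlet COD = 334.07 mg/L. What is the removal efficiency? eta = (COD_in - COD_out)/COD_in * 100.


eta = (COD_in - COD_out) / COD_in * 100
= (1545.19 - 334.07) / 1545.19 * 100
= 78.3800%

78.3800%


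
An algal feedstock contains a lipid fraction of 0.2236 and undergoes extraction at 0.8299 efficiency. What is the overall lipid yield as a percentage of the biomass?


Y = lipid_content * extraction_eff * 100
= 0.2236 * 0.8299 * 100
= 18.5566%

18.5566%


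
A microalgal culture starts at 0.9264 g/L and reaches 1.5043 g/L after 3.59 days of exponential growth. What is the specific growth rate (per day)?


mu = ln(X2/X1) / dt
= ln(1.5043/0.9264) / 3.59
= 0.1350 per day

0.1350 per day


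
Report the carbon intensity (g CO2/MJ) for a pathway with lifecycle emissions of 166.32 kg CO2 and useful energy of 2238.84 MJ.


CI = CO2 * 1000 / E
= 166.32 * 1000 / 2238.84
= 74.2885 g CO2/MJ

74.2885 g CO2/MJ


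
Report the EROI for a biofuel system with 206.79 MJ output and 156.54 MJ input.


EROI = E_out / E_in
= 206.79 / 156.54
= 1.3210

1.3210


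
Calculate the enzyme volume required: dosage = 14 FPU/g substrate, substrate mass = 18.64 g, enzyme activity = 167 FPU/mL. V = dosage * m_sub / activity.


V = dosage * m_sub / activity
V = 14 * 18.64 / 167
V = 1.5626 mL

1.5626 mL


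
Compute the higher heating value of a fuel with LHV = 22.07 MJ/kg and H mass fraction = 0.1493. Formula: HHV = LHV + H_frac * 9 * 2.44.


HHV = LHV + H_frac * 9 * 2.44
= 22.07 + 0.1493 * 9 * 2.44
= 25.3486 MJ/kg

25.3486 MJ/kg


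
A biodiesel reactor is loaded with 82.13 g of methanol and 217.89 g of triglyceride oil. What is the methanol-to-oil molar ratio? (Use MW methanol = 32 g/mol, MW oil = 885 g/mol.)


Molar ratio = n_MeOH / n_oil = (MeOH/32) / (oil/885) = (MeOH * 885) / (32 * oil)
= (82.13 * 885) / (32 * 217.89)
= 10.4246

10.4246


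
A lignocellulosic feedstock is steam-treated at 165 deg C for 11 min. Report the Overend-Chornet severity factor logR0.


logR0 = log10(t * exp((T - 100) / 14.75))
= log10(11 * exp((165 - 100) / 14.75))
= 2.9552

2.9552


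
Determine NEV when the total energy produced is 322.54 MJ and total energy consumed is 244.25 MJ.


NEV = E_out - E_in
= 322.54 - 244.25
= 78.2900 MJ

78.2900 MJ


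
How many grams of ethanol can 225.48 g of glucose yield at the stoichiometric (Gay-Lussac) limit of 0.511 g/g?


Theoretical ethanol yield: m_EtOH = 0.511 * m_glucose
m_EtOH = 0.511 * 225.48 = 115.2203 g

115.2203 g


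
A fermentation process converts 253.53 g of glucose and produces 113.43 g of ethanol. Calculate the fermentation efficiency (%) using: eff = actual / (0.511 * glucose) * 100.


Fermentation efficiency = (actual / (0.511 * glucose)) * 100
= (113.43 / (0.511 * 253.53)) * 100
= 87.5543%

87.5543%


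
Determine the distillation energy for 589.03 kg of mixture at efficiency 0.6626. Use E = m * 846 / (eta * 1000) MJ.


E = m * 846 / (eta * 1000)
= 589.03 * 846 / (0.6626 * 1000)
= 752.0667 MJ

752.0667 MJ


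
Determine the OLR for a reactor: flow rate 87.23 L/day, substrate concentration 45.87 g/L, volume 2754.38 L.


OLR = Q * S / V
= 87.23 * 45.87 / 2754.38
= 1.4527 g/L/day

1.4527 g/L/day


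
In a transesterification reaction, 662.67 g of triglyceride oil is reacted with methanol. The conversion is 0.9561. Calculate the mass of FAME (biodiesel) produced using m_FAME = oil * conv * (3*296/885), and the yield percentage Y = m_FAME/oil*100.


m_FAME = oil * conv * (3 * 296 / 885) = oil * conv * (888/885)
= 662.67 * 0.9561 * 888 / 885
= 635.7265 g
Y = m_FAME / oil * 100 = conv * (888/885) * 100
= 0.9561 * 888 / 885 * 100
= 95.93%

635.7265 g FAME; Y = 95.93%


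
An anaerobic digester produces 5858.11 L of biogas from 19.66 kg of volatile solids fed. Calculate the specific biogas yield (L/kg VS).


Y = V / VS
= 5858.11 / 19.66
= 297.9710 L/kg VS

297.9710 L/kg VS


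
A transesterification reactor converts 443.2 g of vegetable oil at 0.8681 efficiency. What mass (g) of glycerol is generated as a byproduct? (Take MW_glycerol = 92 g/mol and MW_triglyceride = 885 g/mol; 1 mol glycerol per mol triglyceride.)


glycerol = oil * conv * (92/885)
= 443.2 * 0.8681 * 92 / 885
= 39.9958 g

39.9958 g


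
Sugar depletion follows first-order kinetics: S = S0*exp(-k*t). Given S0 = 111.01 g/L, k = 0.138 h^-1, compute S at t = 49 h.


S = S0 * exp(-k * t)
S = 111.01 * exp(-0.138 * 49)
S = 0.1284 g/L

0.1284 g/L


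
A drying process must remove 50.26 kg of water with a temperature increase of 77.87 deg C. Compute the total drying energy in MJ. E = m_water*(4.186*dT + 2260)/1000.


E = m_water * (4.186 * dT + 2260) / 1000
= 50.26 * (4.186 * 77.87 + 2260) / 1000
= 129.9705 MJ

129.9705 MJ


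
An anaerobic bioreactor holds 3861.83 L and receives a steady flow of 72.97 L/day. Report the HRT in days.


HRT = V / Q
= 3861.83 / 72.97
= 52.9235 days

52.9235 days


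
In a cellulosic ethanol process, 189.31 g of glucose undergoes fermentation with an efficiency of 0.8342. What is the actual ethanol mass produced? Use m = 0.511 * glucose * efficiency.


Actual ethanol: m = 0.511 * 189.31 * 0.8342
m = 80.6983 g

80.6983 g


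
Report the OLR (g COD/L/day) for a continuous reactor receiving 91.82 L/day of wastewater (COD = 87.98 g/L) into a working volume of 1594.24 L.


OLR = Q * S / V
= 91.82 * 87.98 / 1594.24
= 5.0672 g/L/day

5.0672 g/L/day


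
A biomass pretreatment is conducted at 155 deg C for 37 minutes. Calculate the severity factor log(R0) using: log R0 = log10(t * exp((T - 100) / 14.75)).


logR0 = log10(t * exp((T - 100) / 14.75))
= log10(37 * exp((155 - 100) / 14.75))
= 3.1876

3.1876


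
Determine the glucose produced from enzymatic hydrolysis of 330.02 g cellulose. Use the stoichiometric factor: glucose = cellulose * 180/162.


glucose = cellulose * 180/162
= 330.02 * 180/162
= 366.6889 g

366.6889 g


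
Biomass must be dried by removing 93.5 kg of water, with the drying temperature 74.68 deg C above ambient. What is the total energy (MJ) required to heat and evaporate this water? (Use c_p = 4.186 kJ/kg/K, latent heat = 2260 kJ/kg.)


E = m_water * (4.186 * dT + 2260) / 1000
= 93.5 * (4.186 * 74.68 + 2260) / 1000
= 240.5391 MJ

240.5391 MJ


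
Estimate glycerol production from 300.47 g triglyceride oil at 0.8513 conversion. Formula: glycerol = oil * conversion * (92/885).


glycerol = oil * conv * (92/885)
= 300.47 * 0.8513 * 92 / 885
= 26.5906 g

26.5906 g


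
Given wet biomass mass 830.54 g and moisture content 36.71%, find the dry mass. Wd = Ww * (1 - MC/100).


Wd = Ww * (1 - MC/100)
= 830.54 * (1 - 36.71/100)
= 525.6488 g

525.6488 g


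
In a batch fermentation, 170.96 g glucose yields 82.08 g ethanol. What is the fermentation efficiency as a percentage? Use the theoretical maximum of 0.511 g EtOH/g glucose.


Fermentation efficiency = (actual / (0.511 * glucose)) * 100
= (82.08 / (0.511 * 170.96)) * 100
= 93.9554%

93.9554%


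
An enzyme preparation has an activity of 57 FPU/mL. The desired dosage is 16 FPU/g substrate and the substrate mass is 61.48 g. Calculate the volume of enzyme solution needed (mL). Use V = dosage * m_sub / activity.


V = dosage * m_sub / activity
V = 16 * 61.48 / 57
V = 17.2575 mL

17.2575 mL


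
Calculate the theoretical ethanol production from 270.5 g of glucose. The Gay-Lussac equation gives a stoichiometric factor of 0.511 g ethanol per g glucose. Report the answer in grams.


Theoretical ethanol yield: m_EtOH = 0.511 * m_glucose
m_EtOH = 0.511 * 270.5 = 138.2255 g

138.2255 g


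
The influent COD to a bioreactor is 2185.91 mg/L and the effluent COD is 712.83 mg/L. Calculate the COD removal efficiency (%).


eta = (COD_in - COD_out) / COD_in * 100
= (2185.91 - 712.83) / 2185.91 * 100
= 67.3898%

67.3898%


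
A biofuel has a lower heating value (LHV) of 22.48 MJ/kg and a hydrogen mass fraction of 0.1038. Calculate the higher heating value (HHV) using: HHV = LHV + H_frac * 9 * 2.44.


HHV = LHV + H_frac * 9 * 2.44
= 22.48 + 0.1038 * 9 * 2.44
= 24.7594 MJ/kg

24.7594 MJ/kg


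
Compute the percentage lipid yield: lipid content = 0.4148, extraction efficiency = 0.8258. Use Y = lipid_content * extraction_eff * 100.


Y = lipid_content * extraction_eff * 100
= 0.4148 * 0.8258 * 100
= 34.2542%

34.2542%


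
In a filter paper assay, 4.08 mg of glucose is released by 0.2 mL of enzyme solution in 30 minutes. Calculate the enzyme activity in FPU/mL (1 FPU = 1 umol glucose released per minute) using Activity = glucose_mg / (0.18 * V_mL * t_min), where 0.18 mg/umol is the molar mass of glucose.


Activity = glucose_mg / (0.18 mg/umol * V_mL * t_min)
= 4.08 / (0.18 * 0.2 * 30)
= 3.7778 FPU/mL

3.7778 FPU/mL


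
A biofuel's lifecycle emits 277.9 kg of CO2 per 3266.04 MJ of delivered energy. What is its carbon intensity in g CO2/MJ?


CI = CO2 * 1000 / E
= 277.9 * 1000 / 3266.04
= 85.0878 g CO2/MJ

85.0878 g CO2/MJ


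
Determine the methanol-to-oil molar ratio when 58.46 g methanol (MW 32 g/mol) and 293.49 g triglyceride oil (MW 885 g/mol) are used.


Molar ratio = n_MeOH / n_oil = (MeOH/32) / (oil/885) = (MeOH * 885) / (32 * oil)
= (58.46 * 885) / (32 * 293.49)
= 5.5088

5.5088


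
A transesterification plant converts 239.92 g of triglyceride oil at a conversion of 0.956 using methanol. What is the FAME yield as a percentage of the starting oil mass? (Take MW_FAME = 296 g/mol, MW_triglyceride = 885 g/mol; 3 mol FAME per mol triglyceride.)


m_FAME = oil * conv * (3 * 296 / 885) = oil * conv * (888/885)
= 239.92 * 0.956 * 888 / 885
= 230.1410 g
Y = m_FAME / oil * 100 = conv * (888/885) * 100
= 0.956 * 888 / 885 * 100
= 95.92%

95.92%


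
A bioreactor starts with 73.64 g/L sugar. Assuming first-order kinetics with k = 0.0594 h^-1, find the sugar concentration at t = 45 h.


S = S0 * exp(-k * t)
S = 73.64 * exp(-0.0594 * 45)
S = 5.0845 g/L

5.0845 g/L


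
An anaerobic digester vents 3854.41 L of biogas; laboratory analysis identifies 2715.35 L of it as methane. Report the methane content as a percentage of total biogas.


CH4% = V_CH4 / V_total * 100
= 2715.35 / 3854.41 * 100
= 70.4479%

70.4479%


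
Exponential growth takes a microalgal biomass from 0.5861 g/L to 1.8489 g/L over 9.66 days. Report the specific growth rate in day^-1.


mu = ln(X2/X1) / dt
= ln(1.8489/0.5861) / 9.66
= 0.1189 per day

0.1189 per day


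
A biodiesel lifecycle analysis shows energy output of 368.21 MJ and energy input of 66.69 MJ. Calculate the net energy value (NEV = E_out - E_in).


NEV = E_out - E_in
= 368.21 - 66.69
= 301.5200 MJ

301.5200 MJ


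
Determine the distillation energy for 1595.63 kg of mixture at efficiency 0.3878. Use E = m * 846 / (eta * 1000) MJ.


E = m * 846 / (eta * 1000)
= 1595.63 * 846 / (0.3878 * 1000)
= 3480.9257 MJ

3480.9257 MJ


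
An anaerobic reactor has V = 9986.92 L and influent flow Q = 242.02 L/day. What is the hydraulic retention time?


HRT = V / Q
= 9986.92 / 242.02
= 41.2649 days

41.2649 days


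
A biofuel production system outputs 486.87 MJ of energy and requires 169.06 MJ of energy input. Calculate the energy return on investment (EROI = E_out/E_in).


EROI = E_out / E_in
= 486.87 / 169.06
= 2.8799

2.8799


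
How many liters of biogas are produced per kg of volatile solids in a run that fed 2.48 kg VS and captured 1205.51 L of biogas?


Y = V / VS
= 1205.51 / 2.48
= 486.0927 L/kg VS

486.0927 L/kg VS


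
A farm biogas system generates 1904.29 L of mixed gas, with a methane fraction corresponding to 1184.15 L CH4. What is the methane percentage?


CH4% = V_CH4 / V_total * 100
= 1184.15 / 1904.29 * 100
= 62.1833%

62.1833%


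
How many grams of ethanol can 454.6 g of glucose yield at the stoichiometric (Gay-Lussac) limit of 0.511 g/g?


Theoretical ethanol yield: m_EtOH = 0.511 * m_glucose
m_EtOH = 0.511 * 454.6 = 232.3006 g

232.3006 g


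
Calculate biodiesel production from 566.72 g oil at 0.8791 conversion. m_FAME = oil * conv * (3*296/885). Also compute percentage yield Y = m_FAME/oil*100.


m_FAME = oil * conv * (3 * 296 / 885) = oil * conv * (888/885)
= 566.72 * 0.8791 * 888 / 885
= 499.8924 g
Y = m_FAME / oil * 100 = conv * (888/885) * 100
= 0.8791 * 888 / 885 * 100
= 88.21%

499.8924 g FAME; Y = 88.21%


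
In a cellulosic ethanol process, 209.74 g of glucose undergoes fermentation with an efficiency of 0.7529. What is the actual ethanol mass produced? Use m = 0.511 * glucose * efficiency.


Actual ethanol: m = 0.511 * 209.74 * 0.7529
m = 80.6937 g

80.6937 g


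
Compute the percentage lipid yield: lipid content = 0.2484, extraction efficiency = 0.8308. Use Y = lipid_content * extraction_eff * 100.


Y = lipid_content * extraction_eff * 100
= 0.2484 * 0.8308 * 100
= 20.6371%

20.6371%


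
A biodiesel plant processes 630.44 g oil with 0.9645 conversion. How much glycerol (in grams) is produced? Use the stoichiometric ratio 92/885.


glycerol = oil * conv * (92/885)
= 630.44 * 0.9645 * 92 / 885
= 63.2107 g

63.2107 g


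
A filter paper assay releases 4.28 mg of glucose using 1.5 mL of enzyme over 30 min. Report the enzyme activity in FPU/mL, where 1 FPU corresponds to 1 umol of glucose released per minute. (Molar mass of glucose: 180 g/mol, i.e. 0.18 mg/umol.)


Activity = glucose_mg / (0.18 mg/umol * V_mL * t_min)
= 4.28 / (0.18 * 1.5 * 30)
= 0.5284 FPU/mL

0.5284 FPU/mL


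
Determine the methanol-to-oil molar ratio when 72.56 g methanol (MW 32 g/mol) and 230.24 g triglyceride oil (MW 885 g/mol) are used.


Molar ratio = n_MeOH / n_oil = (MeOH/32) / (oil/885) = (MeOH * 885) / (32 * oil)
= (72.56 * 885) / (32 * 230.24)
= 8.7159

8.7159


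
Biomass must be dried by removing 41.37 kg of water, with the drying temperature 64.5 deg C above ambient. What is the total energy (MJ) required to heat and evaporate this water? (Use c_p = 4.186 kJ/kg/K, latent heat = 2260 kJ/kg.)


E = m_water * (4.186 * dT + 2260) / 1000
= 41.37 * (4.186 * 64.5 + 2260) / 1000
= 104.6660 MJ

104.6660 MJ


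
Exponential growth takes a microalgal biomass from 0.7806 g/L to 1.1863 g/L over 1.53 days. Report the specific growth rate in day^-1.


mu = ln(X2/X1) / dt
= ln(1.1863/0.7806) / 1.53
= 0.2736 per day

0.2736 per day


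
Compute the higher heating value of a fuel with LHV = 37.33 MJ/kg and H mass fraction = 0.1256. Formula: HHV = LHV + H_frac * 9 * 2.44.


HHV = LHV + H_frac * 9 * 2.44
= 37.33 + 0.1256 * 9 * 2.44
= 40.0882 MJ/kg

40.0882 MJ/kg


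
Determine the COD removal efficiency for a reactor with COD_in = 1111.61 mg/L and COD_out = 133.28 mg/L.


eta = (COD_in - COD_out) / COD_in * 100
= (1111.61 - 133.28) / 1111.61 * 100
= 88.0102%

88.0102%


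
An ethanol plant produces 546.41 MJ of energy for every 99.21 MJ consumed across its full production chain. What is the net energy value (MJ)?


NEV = E_out - E_in
= 546.41 - 99.21
= 447.2000 MJ

447.2000 MJ


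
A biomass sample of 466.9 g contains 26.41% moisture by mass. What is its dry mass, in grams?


Wd = Ww * (1 - MC/100)
= 466.9 * (1 - 26.41/100)
= 343.5917 g

343.5917 g


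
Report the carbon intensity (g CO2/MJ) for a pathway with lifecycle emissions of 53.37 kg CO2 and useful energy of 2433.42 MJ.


CI = CO2 * 1000 / E
= 53.37 * 1000 / 2433.42
= 21.9321 g CO2/MJ

21.9321 g CO2/MJ


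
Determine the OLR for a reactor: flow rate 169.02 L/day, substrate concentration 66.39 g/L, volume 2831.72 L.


OLR = Q * S / V
= 169.02 * 66.39 / 2831.72
= 3.9627 g/L/day

3.9627 g/L/day


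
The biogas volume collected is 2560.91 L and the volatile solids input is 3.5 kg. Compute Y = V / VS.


Y = V / VS
= 2560.91 / 3.5
= 731.6886 L/kg VS

731.6886 L/kg VS


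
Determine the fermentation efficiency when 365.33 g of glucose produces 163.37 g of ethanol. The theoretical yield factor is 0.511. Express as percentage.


Fermentation efficiency = (actual / (0.511 * glucose)) * 100
= (163.37 / (0.511 * 365.33)) * 100
= 87.5117%

87.5117%


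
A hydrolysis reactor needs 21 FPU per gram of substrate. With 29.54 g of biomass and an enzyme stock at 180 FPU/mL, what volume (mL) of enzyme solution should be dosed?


V = dosage * m_sub / activity
V = 21 * 29.54 / 180
V = 3.4463 mL

3.4463 mL


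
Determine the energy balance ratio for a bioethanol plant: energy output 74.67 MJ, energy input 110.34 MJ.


EROI = E_out / E_in
= 74.67 / 110.34
= 0.6767

0.6767


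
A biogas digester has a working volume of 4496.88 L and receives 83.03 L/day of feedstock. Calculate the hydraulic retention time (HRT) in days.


HRT = V / Q
= 4496.88 / 83.03
= 54.1597 days

54.1597 days


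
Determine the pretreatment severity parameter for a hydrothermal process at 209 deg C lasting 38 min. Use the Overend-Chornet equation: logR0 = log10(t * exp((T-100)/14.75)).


logR0 = log10(t * exp((T - 100) / 14.75))
= log10(38 * exp((209 - 100) / 14.75))
= 4.7891

4.7891


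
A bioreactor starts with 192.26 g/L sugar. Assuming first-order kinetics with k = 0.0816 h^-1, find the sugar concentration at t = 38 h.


S = S0 * exp(-k * t)
S = 192.26 * exp(-0.0816 * 38)
S = 8.6542 g/L

8.6542 g/L


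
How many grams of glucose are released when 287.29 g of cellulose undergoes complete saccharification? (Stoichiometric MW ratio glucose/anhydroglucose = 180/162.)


glucose = cellulose * 180/162
= 287.29 * 180/162
= 319.2111 g

319.2111 g


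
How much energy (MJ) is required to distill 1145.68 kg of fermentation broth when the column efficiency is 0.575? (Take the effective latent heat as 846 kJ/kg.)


E = m * 846 / (eta * 1000)
= 1145.68 * 846 / (0.575 * 1000)
= 1685.6440 MJ

1685.6440 MJ


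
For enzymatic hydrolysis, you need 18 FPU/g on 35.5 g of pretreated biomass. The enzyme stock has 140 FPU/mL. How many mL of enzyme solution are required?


V = dosage * m_sub / activity
V = 18 * 35.5 / 140
V = 4.5643 mL

4.5643 mL


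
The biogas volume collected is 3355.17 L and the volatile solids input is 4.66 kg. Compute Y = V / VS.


Y = V / VS
= 3355.17 / 4.66
= 719.9936 L/kg VS

719.9936 L/kg VS


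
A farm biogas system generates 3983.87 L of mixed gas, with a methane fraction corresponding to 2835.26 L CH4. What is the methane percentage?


CH4% = V_CH4 / V_total * 100
= 2835.26 / 3983.87 * 100
= 71.1685%

71.1685%


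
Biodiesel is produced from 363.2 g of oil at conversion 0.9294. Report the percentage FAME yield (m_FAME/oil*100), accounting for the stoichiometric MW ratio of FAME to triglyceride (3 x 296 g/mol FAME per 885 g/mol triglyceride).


m_FAME = oil * conv * (3 * 296 / 885) = oil * conv * (888/885)
= 363.2 * 0.9294 * 888 / 885
= 338.7023 g
Y = m_FAME / oil * 100 = conv * (888/885) * 100
= 0.9294 * 888 / 885 * 100
= 93.26%

93.26%


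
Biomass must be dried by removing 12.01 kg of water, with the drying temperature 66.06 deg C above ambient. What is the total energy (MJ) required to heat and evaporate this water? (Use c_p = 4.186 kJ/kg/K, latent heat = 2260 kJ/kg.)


E = m_water * (4.186 * dT + 2260) / 1000
= 12.01 * (4.186 * 66.06 + 2260) / 1000
= 30.4637 MJ

30.4637 MJ


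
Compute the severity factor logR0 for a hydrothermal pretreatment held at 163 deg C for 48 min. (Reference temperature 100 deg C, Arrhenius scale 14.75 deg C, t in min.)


logR0 = log10(t * exp((T - 100) / 14.75))
= log10(48 * exp((163 - 100) / 14.75))
= 3.5362

3.5362


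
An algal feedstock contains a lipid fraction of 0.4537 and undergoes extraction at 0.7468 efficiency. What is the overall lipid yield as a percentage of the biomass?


Y = lipid_content * extraction_eff * 100
= 0.4537 * 0.7468 * 100
= 33.8823%

33.8823%


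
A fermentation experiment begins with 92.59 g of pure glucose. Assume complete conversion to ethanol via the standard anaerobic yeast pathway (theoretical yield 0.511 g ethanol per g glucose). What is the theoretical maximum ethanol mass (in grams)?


Theoretical ethanol yield: m_EtOH = 0.511 * m_glucose
m_EtOH = 0.511 * 92.59 = 47.3135 g

47.3135 g


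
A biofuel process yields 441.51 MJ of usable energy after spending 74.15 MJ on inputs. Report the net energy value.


NEV = E_out - E_in
= 441.51 - 74.15
= 367.3600 MJ

367.3600 MJ


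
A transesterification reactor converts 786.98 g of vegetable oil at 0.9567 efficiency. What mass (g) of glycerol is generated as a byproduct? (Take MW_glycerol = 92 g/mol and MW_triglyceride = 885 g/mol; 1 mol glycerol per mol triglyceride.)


glycerol = oil * conv * (92/885)
= 786.98 * 0.9567 * 92 / 885
= 78.2680 g

78.2680 g


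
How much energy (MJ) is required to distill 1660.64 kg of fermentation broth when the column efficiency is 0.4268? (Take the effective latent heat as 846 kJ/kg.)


E = m * 846 / (eta * 1000)
= 1660.64 * 846 / (0.4268 * 1000)
= 3291.7091 MJ

3291.7091 MJ


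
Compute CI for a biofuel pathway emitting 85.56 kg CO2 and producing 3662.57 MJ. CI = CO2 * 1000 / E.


CI = CO2 * 1000 / E
= 85.56 * 1000 / 3662.57
= 23.3606 g CO2/MJ

23.3606 g CO2/MJ


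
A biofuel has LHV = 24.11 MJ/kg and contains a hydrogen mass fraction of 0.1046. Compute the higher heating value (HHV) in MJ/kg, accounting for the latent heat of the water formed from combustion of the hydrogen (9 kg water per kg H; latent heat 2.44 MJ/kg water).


HHV = LHV + H_frac * 9 * 2.44
= 24.11 + 0.1046 * 9 * 2.44
= 26.4070 MJ/kg

26.4070 MJ/kg


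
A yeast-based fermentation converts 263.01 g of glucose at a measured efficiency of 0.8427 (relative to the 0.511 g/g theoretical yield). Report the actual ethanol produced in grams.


Actual ethanol: m = 0.511 * 263.01 * 0.8427
m = 113.2573 g

113.2573 g


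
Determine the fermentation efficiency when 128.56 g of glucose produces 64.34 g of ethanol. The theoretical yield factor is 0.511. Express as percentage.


Fermentation efficiency = (actual / (0.511 * glucose)) * 100
= (64.34 / (0.511 * 128.56)) * 100
= 97.9387%

97.9387%


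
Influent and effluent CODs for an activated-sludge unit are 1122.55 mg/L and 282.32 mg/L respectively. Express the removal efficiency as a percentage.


eta = (COD_in - COD_out) / COD_in * 100
= (1122.55 - 282.32) / 1122.55 * 100
= 74.8501%

74.8501%


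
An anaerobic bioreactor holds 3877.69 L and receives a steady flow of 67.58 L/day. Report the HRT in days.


HRT = V / Q
= 3877.69 / 67.58
= 57.3793 days

57.3793 days


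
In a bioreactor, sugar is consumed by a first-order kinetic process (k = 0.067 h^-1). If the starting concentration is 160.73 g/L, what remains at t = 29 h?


S = S0 * exp(-k * t)
S = 160.73 * exp(-0.067 * 29)
S = 23.0283 g/L

23.0283 g/L


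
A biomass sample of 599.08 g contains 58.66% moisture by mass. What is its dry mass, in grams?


Wd = Ww * (1 - MC/100)
= 599.08 * (1 - 58.66/100)
= 247.6597 g

247.6597 g


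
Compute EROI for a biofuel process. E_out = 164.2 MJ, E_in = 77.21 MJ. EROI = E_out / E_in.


EROI = E_out / E_in
= 164.2 / 77.21
= 2.1267

2.1267


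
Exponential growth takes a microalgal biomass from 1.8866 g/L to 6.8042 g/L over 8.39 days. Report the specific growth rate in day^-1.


mu = ln(X2/X1) / dt
= ln(6.8042/1.8866) / 8.39
= 0.1529 per day

0.1529 per day


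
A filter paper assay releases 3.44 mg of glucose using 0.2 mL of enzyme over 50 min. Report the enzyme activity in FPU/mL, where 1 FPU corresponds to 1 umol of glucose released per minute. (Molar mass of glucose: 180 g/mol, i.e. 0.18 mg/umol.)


Activity = glucose_mg / (0.18 mg/umol * V_mL * t_min)
= 3.44 / (0.18 * 0.2 * 50)
= 1.9111 FPU/mL

1.9111 FPU/mL


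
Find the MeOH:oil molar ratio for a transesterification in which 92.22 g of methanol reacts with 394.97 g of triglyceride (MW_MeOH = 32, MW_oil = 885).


Molar ratio = n_MeOH / n_oil = (MeOH/32) / (oil/885) = (MeOH * 885) / (32 * oil)
= (92.22 * 885) / (32 * 394.97)
= 6.4573

6.4573


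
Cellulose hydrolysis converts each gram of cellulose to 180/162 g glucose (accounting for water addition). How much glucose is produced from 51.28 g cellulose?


glucose = cellulose * 180/162
= 51.28 * 180/162
= 56.9778 g

56.9778 g


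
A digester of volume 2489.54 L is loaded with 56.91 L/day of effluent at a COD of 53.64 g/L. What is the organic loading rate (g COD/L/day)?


OLR = Q * S / V
= 56.91 * 53.64 / 2489.54
= 1.2262 g/L/day

1.2262 g/L/day


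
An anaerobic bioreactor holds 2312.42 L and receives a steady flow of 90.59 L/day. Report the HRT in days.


HRT = V / Q
= 2312.42 / 90.59
= 25.5262 days

25.5262 days


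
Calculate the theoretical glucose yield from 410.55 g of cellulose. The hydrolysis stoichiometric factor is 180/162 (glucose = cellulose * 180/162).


glucose = cellulose * 180/162
= 410.55 * 180/162
= 456.1667 g

456.1667 g


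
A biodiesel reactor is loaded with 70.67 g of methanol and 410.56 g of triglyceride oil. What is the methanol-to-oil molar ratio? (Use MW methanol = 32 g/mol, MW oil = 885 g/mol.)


Molar ratio = n_MeOH / n_oil = (MeOH/32) / (oil/885) = (MeOH * 885) / (32 * oil)
= (70.67 * 885) / (32 * 410.56)
= 4.7605

4.7605


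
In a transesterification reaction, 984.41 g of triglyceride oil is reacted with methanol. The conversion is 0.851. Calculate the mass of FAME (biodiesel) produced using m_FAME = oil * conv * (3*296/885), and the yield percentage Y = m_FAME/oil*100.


m_FAME = oil * conv * (3 * 296 / 885) = oil * conv * (888/885)
= 984.41 * 0.851 * 888 / 885
= 840.5727 g
Y = m_FAME / oil * 100 = conv * (888/885) * 100
= 0.851 * 888 / 885 * 100
= 85.39%

840.5727 g FAME; Y = 85.39%


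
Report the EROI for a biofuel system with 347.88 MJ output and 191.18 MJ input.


EROI = E_out / E_in
= 347.88 / 191.18
= 1.8196

1.8196


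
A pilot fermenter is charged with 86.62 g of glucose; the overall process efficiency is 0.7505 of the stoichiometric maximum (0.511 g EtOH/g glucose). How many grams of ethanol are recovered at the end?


Actual ethanol: m = 0.511 * 86.62 * 0.7505
m = 33.2192 g

33.2192 g


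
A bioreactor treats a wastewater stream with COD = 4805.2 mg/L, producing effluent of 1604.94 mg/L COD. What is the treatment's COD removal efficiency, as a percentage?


eta = (COD_in - COD_out) / COD_in * 100
= (4805.2 - 1604.94) / 4805.2 * 100
= 66.5999%

66.5999%


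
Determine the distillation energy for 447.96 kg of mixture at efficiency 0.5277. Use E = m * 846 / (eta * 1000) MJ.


E = m * 846 / (eta * 1000)
= 447.96 * 846 / (0.5277 * 1000)
= 718.1621 MJ

718.1621 MJ


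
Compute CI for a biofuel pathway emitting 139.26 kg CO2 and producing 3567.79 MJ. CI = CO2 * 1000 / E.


CI = CO2 * 1000 / E
= 139.26 * 1000 / 3567.79
= 39.0326 g CO2/MJ

39.0326 g CO2/MJ


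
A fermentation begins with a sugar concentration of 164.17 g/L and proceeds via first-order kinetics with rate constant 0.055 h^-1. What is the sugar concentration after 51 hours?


S = S0 * exp(-k * t)
S = 164.17 * exp(-0.055 * 51)
S = 9.9334 g/L

9.9334 g/L


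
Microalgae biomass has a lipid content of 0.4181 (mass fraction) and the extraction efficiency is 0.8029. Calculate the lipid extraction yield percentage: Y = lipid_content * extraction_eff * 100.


Y = lipid_content * extraction_eff * 100
= 0.4181 * 0.8029 * 100
= 33.5692%

33.5692%


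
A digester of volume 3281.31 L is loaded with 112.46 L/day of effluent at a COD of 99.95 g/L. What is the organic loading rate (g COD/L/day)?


OLR = Q * S / V
= 112.46 * 99.95 / 3281.31
= 3.4256 g/L/day

3.4256 g/L/day


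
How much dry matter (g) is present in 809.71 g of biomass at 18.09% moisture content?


Wd = Ww * (1 - MC/100)
= 809.71 * (1 - 18.09/100)
= 663.2335 g

663.2335 g


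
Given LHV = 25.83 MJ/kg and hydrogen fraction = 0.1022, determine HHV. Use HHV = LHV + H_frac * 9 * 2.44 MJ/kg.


HHV = LHV + H_frac * 9 * 2.44
= 25.83 + 0.1022 * 9 * 2.44
= 28.0743 MJ/kg

28.0743 MJ/kg


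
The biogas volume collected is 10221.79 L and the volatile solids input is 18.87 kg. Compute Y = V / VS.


Y = V / VS
= 10221.79 / 18.87
= 541.6953 L/kg VS

541.6953 L/kg VS


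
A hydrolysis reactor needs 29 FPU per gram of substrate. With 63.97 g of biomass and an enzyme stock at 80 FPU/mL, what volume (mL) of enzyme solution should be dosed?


V = dosage * m_sub / activity
V = 29 * 63.97 / 80
V = 23.1891 mL

23.1891 mL


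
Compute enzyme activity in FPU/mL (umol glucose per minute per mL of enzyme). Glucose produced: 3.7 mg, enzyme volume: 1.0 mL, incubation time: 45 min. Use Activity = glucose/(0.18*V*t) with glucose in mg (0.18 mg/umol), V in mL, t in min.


Activity = glucose_mg / (0.18 mg/umol * V_mL * t_min)
= 3.7 / (0.18 * 1.0 * 45)
= 0.4568 FPU/mL

0.4568 FPU/mL


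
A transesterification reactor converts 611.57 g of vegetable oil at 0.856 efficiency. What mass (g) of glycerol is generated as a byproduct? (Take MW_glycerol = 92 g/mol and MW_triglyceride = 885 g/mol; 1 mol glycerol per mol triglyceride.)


glycerol = oil * conv * (92/885)
= 611.57 * 0.856 * 92 / 885
= 54.4207 g

54.4207 g


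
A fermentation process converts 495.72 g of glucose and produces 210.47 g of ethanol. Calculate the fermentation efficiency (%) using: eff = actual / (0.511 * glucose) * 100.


Fermentation efficiency = (actual / (0.511 * glucose)) * 100
= (210.47 / (0.511 * 495.72)) * 100
= 83.0870%

83.0870%


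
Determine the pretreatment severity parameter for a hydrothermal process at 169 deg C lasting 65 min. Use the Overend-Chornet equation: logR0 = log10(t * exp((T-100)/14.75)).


logR0 = log10(t * exp((T - 100) / 14.75))
= log10(65 * exp((169 - 100) / 14.75))
= 3.8445

3.8445


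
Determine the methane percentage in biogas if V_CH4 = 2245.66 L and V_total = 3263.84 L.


CH4% = V_CH4 / V_total * 100
= 2245.66 / 3263.84 * 100
= 68.8042%

68.8042%


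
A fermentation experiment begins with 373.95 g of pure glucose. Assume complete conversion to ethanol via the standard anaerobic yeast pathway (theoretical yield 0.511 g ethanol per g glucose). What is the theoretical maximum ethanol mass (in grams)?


Theoretical ethanol yield: m_EtOH = 0.511 * m_glucose
m_EtOH = 0.511 * 373.95 = 191.0884 g

191.0884 g
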